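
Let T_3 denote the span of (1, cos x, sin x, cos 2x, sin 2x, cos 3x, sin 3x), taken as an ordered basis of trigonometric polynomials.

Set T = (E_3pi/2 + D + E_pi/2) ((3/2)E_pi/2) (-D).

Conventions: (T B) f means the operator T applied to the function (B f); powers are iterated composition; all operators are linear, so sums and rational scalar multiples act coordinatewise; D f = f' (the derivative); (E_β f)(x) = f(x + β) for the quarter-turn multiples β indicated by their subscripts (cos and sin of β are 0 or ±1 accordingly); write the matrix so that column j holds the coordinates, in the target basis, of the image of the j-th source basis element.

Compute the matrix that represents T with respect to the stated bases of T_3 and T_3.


the matrix is [[0, 0, 0, 0, 0, 0, 0]; [0, 0, 3/2, 0, 0, 0, 0]; [0, -3/2, 0, 0, 0, 0, 0]; [0, 0, 0, -6, -6, 0, 0]; [0, 0, 0, 6, -6, 0, 0]; [0, 0, 0, 0, 0, 0, -27/2]; [0, 0, 0, 0, 0, 27/2, 0]] (rows listed top to bottom)

image of 1: 0
image of cos x: -(3/2)sin x
image of sin x: (3/2)cos x
image of cos 2x: -6cos 2x + 6sin 2x
image of sin 2x: -6cos 2x - 6sin 2x
image of cos 3x: (27/2)sin 3x
image of sin 3x: -(27/2)cos 3x
each image's coordinates form column j of the matrix


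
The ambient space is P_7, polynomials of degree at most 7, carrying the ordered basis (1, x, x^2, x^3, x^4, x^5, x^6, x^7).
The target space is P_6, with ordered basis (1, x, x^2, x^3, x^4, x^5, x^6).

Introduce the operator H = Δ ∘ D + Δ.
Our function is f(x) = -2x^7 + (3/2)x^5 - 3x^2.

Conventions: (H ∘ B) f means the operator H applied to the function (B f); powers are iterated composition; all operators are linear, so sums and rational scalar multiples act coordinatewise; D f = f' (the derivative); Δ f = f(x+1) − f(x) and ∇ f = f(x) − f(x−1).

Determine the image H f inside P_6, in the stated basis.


g(x) = -14x^6 - 126x^5 - (545/2)x^4 - 305x^3 - 192x^2 - (133/2)x - 16

D f = -14x^6 + (15/2)x^4 - 6x
Δ D f = -84x^5 - 210x^4 - 250x^3 - 165x^2 - 54x - 25/2
Δ f = -14x^6 - 42x^5 - (125/2)x^4 - 55x^3 - 27x^2 - (25/2)x - 7/2
(Δ ∘ D + Δ) f = -14x^6 - 126x^5 - (545/2)x^4 - 305x^3 - 192x^2 - (133/2)x - 16


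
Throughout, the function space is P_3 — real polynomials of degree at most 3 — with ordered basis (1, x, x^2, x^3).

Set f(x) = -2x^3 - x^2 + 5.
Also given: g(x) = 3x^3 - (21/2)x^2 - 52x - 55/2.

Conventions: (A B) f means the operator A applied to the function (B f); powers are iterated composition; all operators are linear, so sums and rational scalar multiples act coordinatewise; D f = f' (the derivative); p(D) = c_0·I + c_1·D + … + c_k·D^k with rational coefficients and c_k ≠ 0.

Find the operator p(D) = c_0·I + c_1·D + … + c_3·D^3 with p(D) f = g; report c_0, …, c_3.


D^0 f = -2x^3 - x^2 + 5
D^1 f = -6x^2 - 2x
D^2 f = -12x - 2
D^3 f = -12
matching coefficients of g against c_0 f + c_1 Df + … from the top degree down determines the c_i
solution: c_0 = -3/2, c_1 = 2, c_2 = 4, c_3 = 1

p(D) = -(3/2)·I + 2·D + 4·D^2 + D^3, i.e. c_0 = -3/2, c_1 = 2, c_2 = 4, c_3 = 1


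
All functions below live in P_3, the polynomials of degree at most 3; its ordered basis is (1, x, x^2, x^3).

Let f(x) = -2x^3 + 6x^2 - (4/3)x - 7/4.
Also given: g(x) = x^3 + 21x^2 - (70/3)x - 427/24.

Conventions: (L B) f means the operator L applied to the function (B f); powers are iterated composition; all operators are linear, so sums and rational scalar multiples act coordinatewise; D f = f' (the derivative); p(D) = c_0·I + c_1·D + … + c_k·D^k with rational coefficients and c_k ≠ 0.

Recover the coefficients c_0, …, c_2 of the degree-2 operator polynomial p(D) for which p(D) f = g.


p(D) = -(1/2)·I − 4·D − 2·D^2, i.e. c_0 = -1/2, c_1 = -4, c_2 = -2

D^0 f = -2x^3 + 6x^2 - (4/3)x - 7/4
D^1 f = -6x^2 + 12x - 4/3
D^2 f = -12x + 12
matching coefficients of g against c_0 f + c_1 Df + … from the top degree down determines the c_i
solution: c_0 = -1/2, c_1 = -4, c_2 = -2


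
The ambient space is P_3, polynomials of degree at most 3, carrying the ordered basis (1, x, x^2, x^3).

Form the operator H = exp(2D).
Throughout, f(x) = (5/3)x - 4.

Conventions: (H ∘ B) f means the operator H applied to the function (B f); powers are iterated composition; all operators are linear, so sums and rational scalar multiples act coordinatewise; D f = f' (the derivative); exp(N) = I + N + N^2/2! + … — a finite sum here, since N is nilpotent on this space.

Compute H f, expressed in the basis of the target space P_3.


g(x) = (5/3)x - 2/3

order-1 term: 10/3
the series for exp(2D) f terminates at order 1
exp(2D) f = (5/3)x - 2/3


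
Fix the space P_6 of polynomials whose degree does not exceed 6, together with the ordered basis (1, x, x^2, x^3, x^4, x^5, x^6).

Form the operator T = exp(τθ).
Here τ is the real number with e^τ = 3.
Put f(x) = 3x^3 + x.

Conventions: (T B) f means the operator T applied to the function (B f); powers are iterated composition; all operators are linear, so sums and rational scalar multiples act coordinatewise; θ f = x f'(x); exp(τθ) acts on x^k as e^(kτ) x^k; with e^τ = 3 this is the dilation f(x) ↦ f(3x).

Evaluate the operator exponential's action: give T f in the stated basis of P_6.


the result is g(x) = 81x^3 + 3x

exp(τθ) x^k = e^(kτ) x^k; with e^τ = 3 this sends x^k to 3^k x^k
x ↦ 3 x
x^3 ↦ 27 x^3
applying this coordinatewise to f: exp(τθ) f = 81x^3 + 3x


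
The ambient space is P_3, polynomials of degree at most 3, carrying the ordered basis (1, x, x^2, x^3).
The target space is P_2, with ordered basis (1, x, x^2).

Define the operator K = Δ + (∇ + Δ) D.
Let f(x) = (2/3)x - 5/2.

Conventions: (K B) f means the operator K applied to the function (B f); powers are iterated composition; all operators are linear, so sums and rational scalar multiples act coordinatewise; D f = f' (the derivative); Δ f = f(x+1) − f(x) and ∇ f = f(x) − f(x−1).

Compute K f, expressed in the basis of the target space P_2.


the result is g(x) = 2/3

Δ f = 2/3
D f = 2/3
∇ D f = 0
Δ D f = 0
(∇ + Δ) D f = 0
(Δ + (∇ + Δ) D) f = 2/3


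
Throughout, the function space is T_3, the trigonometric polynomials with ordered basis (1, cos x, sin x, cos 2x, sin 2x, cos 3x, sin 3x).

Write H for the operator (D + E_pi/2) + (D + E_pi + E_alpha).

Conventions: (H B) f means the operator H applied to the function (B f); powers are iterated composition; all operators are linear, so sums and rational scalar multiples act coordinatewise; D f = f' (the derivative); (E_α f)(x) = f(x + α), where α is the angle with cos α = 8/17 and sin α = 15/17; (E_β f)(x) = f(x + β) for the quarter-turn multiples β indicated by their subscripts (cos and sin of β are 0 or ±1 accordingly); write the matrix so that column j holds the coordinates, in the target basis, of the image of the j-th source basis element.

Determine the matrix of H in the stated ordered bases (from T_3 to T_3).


the matrix is [[3, 0, 0, 0, 0, 0, 0]; [0, -9/17, 66/17, 0, 0, 0, 0]; [0, -66/17, -9/17, 0, 0, 0, 0]; [0, 0, 0, -161/289, 1396/289, 0, 0]; [0, 0, 0, -1396/289, -161/289, 0, 0]; [0, 0, 0, 0, 0, -9801/4913, 24070/4913]; [0, 0, 0, 0, 0, -24070/4913, -9801/4913]] (rows listed top to bottom)

image of 1: 3
image of cos x: -(9/17)cos x - (66/17)sin x
image of sin x: (66/17)cos x - (9/17)sin x
image of cos 2x: -(161/289)cos 2x - (1396/289)sin 2x
image of sin 2x: (1396/289)cos 2x - (161/289)sin 2x
image of cos 3x: -(9801/4913)cos 3x - (24070/4913)sin 3x
image of sin 3x: (24070/4913)cos 3x - (9801/4913)sin 3x
each image's coordinates form column j of the matrix


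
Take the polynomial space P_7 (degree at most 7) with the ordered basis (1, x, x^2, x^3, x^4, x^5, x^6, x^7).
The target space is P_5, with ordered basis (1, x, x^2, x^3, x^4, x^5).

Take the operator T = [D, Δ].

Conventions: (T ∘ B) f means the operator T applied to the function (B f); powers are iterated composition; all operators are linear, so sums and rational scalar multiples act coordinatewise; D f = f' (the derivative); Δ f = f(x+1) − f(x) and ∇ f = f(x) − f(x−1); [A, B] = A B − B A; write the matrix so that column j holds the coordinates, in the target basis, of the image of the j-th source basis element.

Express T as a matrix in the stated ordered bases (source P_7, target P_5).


image of 1: 0
image of x: 0
image of x^2: 0
image of x^3: 0
image of x^4: 0
image of x^5: 0
image of x^6: 0
image of x^7: 0
each image's coordinates form column j of the matrix

the matrix is [[0, 0, 0, 0, 0, 0, 0, 0]; [0, 0, 0, 0, 0, 0, 0, 0]; [0, 0, 0, 0, 0, 0, 0, 0]; [0, 0, 0, 0, 0, 0, 0, 0]; [0, 0, 0, 0, 0, 0, 0, 0]; [0, 0, 0, 0, 0, 0, 0, 0]] (rows listed top to bottom)


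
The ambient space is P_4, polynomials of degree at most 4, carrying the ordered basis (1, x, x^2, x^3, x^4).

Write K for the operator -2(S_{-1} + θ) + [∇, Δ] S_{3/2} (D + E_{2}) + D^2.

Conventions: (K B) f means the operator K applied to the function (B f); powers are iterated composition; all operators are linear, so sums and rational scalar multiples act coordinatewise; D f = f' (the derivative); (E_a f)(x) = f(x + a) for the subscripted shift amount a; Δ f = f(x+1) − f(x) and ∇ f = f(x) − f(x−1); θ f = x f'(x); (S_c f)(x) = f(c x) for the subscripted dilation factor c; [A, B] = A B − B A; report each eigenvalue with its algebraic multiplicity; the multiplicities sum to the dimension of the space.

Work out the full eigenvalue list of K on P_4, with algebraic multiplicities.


λ = -10 (multiplicity 1), λ = -6 (multiplicity 1), λ = -4 (multiplicity 1), λ = -2 (multiplicity 1), λ = 0 (multiplicity 1)

image of 1: -2
image of x: 0
image of x^2: -6x^2 + 2
image of x^3: -4x^3 + 6x
image of x^4: -10x^4 + 12x^2
the matrix is upper triangular; its diagonal is (-2, 0, -6, -4, -10)
for a triangular matrix the eigenvalues are the diagonal entries, with algebraic multiplicity their repetition count


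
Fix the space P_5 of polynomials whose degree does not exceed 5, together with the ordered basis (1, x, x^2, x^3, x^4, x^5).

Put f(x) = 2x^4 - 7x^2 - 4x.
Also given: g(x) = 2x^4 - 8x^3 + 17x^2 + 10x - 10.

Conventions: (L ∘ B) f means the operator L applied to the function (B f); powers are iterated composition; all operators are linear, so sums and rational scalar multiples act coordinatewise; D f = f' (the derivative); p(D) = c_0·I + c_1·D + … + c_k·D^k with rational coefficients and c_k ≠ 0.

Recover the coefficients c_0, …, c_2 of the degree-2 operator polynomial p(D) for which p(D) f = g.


c_0 = 1, c_1 = -1, c_2 = 1

D^0 f = 2x^4 - 7x^2 - 4x
D^1 f = 8x^3 - 14x - 4
D^2 f = 24x^2 - 14
matching coefficients of g against c_0 f + c_1 Df + … from the top degree down determines the c_i
solution: c_0 = 1, c_1 = -1, c_2 = 1


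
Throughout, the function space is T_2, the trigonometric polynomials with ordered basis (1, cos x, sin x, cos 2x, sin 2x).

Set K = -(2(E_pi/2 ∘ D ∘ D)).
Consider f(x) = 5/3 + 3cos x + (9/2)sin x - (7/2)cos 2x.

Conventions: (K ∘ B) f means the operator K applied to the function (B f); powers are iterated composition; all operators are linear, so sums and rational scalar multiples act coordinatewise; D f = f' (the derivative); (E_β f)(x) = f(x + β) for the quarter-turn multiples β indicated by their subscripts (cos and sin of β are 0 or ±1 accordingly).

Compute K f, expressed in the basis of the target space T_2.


g(x) = 9cos x - 6sin x + 28cos 2x

D f = (9/2)cos x - 3sin x + 7sin 2x
D D f = -3cos x - (9/2)sin x + 14cos 2x
E_pi/2 D D f = -(9/2)cos x + 3sin x - 14cos 2x
(2(E_pi/2 ∘ D ∘ D)) f = -9cos x + 6sin x - 28cos 2x
(-(2(E_pi/2 ∘ D ∘ D))) f = 9cos x - 6sin x + 28cos 2x


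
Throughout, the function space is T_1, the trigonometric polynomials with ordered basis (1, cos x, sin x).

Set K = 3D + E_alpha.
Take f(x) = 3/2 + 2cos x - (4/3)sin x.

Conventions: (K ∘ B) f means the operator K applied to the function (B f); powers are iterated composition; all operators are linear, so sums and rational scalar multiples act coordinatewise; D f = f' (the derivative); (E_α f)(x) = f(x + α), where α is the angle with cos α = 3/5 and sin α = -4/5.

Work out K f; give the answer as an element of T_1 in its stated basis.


D f = -(4/3)cos x - 2sin x
(3D) f = -4cos x - 6sin x
E_alpha f = 3/2 + (34/15)cos x + (4/5)sin x
(3D + E_alpha) f = 3/2 - (26/15)cos x - (26/5)sin x

the image equals g(x) = 3/2 - (26/15)cos x - (26/5)sin x


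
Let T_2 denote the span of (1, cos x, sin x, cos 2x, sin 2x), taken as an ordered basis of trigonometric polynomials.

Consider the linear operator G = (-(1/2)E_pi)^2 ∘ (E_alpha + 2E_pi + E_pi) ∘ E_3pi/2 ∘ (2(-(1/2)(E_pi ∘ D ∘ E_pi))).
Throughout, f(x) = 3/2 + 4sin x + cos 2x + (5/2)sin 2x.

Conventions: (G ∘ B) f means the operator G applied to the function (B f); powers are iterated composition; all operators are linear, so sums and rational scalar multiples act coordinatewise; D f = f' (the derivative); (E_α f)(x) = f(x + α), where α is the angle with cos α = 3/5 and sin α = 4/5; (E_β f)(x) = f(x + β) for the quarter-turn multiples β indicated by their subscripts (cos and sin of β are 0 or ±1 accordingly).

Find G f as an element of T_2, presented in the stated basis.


E_pi f = 3/2 - 4sin x + cos 2x + (5/2)sin 2x
D E_pi f = -4cos x + 5cos 2x - 2sin 2x
E_pi D E_pi f = 4cos x + 5cos 2x - 2sin 2x
(-(1/2)(E_pi ∘ D ∘ E_pi)) f = -2cos x - (5/2)cos 2x + sin 2x
(2(-(1/2)(E_pi ∘ D ∘ E_pi))) f = -4cos x - 5cos 2x + 2sin 2x
E_3pi/2 (2(-(1/2)(E_pi ∘ D ∘ E_pi))) f = -4sin x + 5cos 2x - 2sin 2x
E_alpha E_3pi/2 (2(-(1/2)(E_pi ∘ D ∘ E_pi))) f = -(16/5)cos x - (12/5)sin x - (83/25)cos 2x - (106/25)sin 2x
E_pi E_3pi/2 (2(-(1/2)(E_pi ∘ D ∘ E_pi))) f = 4sin x + 5cos 2x - 2sin 2x
(2E_pi) E_3pi/2 (2(-(1/2)(E_pi ∘ D ∘ E_pi))) f = 8sin x + 10cos 2x - 4sin 2x
E_pi E_3pi/2 (2(-(1/2)(E_pi ∘ D ∘ E_pi))) f = 4sin x + 5cos 2x - 2sin 2x
(E_alpha + 2E_pi + E_pi) E_3pi/2 (2(-(1/2)(E_pi ∘ D ∘ E_pi))) f = -(16/5)cos x + (48/5)sin x + (292/25)cos 2x - (256/25)sin 2x
E_pi ((E_alpha + 2E_pi + E_pi) ∘ E_3pi/2) (2(-(1/2)(E_pi ∘ D ∘ E_pi))) f = (16/5)cos x - (48/5)sin x + (292/25)cos 2x - (256/25)sin 2x
(-(1/2)E_pi) ((E_alpha + 2E_pi + E_pi) ∘ E_3pi/2) (2(-(1/2)(E_pi ∘ D ∘ E_pi))) f = -(8/5)cos x + (24/5)sin x - (146/25)cos 2x + (128/25)sin 2x
E_pi (-(1/2)E_pi) ((E_alpha + 2E_pi + E_pi) ∘ E_3pi/2) (2(-(1/2)(E_pi ∘ D ∘ E_pi))) f = (8/5)cos x - (24/5)sin x - (146/25)cos 2x + (128/25)sin 2x
(-(1/2)E_pi) (-(1/2)E_pi) ((E_alpha + 2E_pi + E_pi) ∘ E_3pi/2) (2(-(1/2)(E_pi ∘ D ∘ E_pi))) f = -(4/5)cos x + (12/5)sin x + (73/25)cos 2x - (64/25)sin 2x

g(x) = -(4/5)cos x + (12/5)sin x + (73/25)cos 2x - (64/25)sin 2x


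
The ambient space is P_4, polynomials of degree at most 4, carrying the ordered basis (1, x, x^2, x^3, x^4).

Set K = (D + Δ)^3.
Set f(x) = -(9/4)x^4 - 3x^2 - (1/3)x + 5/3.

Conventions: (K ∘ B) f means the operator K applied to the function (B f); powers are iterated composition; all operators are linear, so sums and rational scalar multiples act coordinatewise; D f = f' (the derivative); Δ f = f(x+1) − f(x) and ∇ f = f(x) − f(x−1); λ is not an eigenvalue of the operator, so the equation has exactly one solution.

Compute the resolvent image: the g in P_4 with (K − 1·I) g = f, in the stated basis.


write g with unknown coordinates in the stated basis and equate coefficients in (K − 1·I) g = f
solving from the highest basis element down gives g = (9/4)x^4 + 3x^2 + (1297/3)x + 967/3
check: K g = 432x + 324
so K g − 1·g = -(9/4)x^4 - 3x^2 - (1/3)x + 5/3 = f ✓

the result is g(x) = (9/4)x^4 + 3x^2 + (1297/3)x + 967/3


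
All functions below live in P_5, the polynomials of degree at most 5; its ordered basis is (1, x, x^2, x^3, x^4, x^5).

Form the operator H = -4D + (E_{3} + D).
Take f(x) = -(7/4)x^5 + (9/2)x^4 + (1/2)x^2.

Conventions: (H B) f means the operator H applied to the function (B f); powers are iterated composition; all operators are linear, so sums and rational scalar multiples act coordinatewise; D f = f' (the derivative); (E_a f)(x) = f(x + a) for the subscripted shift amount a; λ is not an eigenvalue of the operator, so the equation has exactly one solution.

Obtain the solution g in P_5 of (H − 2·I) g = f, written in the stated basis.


the image equals g(x) = (7/4)x^5 - (9/2)x^4 + (315/2)x^3 + 229x^2 + (17901/4)x + 25497/4

write g with unknown coordinates in the stated basis and equate coefficients in (H − 2·I) g = f
solving from the highest basis element down gives g = (7/4)x^5 - (9/2)x^4 + (315/2)x^3 + 229x^2 + (17901/4)x + 25497/4
check: H g = (7/4)x^5 - (9/2)x^4 + 315x^3 + (917/2)x^2 + (17901/2)x + 25497/2
so H g − 2·g = -(7/4)x^5 + (9/2)x^4 + (1/2)x^2 = f ✓


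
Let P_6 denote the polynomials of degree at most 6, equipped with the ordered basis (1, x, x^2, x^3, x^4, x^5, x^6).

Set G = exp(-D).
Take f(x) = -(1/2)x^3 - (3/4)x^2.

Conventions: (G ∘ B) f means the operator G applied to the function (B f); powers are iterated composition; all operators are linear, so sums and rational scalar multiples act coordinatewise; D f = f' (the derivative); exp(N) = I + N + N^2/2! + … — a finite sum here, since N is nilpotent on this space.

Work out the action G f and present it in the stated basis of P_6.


order-1 term: (3/2)x^2 + (3/2)x
order-2 term: -(3/2)x - 3/4
order-3 term: 1/2
the series for exp(-D) f terminates at order 3
exp(-D) f = -(1/2)x^3 + (3/4)x^2 - 1/4

g(x) = -(1/2)x^3 + (3/4)x^2 - 1/4


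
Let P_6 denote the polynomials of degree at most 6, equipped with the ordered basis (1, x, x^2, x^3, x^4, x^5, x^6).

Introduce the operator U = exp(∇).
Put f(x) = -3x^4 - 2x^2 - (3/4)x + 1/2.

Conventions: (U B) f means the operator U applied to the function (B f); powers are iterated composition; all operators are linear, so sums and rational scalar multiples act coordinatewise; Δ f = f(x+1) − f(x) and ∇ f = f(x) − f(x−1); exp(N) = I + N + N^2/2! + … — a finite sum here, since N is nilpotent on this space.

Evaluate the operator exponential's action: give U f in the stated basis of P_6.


order-1 term: -12x^3 + 18x^2 - 16x + 17/4
order-2 term: -18x^2 + 36x - 23
order-3 term: -12x + 18
order-4 term: -3
the series for exp(∇) f terminates at order 4
exp(∇) f = -3x^4 - 12x^3 - 2x^2 + (29/4)x - 13/4

the result is g(x) = -3x^4 - 12x^3 - 2x^2 + (29/4)x - 13/4


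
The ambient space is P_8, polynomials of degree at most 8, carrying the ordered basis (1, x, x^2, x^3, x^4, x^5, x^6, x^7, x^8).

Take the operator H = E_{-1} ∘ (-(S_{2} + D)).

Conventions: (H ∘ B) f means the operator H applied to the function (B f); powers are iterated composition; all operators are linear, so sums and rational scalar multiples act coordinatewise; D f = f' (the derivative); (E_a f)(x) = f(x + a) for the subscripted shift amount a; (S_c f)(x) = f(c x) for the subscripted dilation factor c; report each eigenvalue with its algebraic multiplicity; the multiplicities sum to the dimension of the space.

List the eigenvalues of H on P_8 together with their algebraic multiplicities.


λ = -256 (multiplicity 1), λ = -128 (multiplicity 1), λ = -64 (multiplicity 1), λ = -32 (multiplicity 1), λ = -16 (multiplicity 1), λ = -8 (multiplicity 1), λ = -4 (multiplicity 1), λ = -2 (multiplicity 1), λ = -1 (multiplicity 1)

image of 1: -1
image of x: -2x + 1
image of x^2: -4x^2 + 6x - 2
image of x^3: -8x^3 + 21x^2 - 18x + 5
image of x^4: -16x^4 + 60x^3 - 84x^2 + 52x - 12
image of x^5: -32x^5 + 155x^4 - 300x^3 + 290x^2 - 140x + 27
image of x^6: -64x^6 + 378x^5 - 930x^4 + 1220x^3 - 900x^2 + 354x - 58
image of x^7: -128x^7 + 889x^6 - 2646x^5 + 4375x^4 - 4340x^3 + 2583x^2 - 854x + 121
image of x^8: -256x^8 + 2040x^7 - 7112x^6 + 14168x^5 - 17640x^4 + 14056x^3 - 7000x^2 + 1992x - 248
the matrix is upper triangular; its diagonal is (-1, -2, -4, -8, -16, -32, -64, -128, -256)
for a triangular matrix the eigenvalues are the diagonal entries, with algebraic multiplicity their repetition count


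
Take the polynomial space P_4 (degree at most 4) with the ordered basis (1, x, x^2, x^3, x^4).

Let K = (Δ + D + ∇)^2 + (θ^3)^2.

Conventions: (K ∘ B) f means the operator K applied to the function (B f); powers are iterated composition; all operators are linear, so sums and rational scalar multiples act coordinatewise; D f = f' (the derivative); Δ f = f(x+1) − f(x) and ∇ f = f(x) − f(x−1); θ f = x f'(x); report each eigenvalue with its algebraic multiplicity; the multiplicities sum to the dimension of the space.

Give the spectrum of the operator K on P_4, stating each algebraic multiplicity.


λ = 0 (multiplicity 1), λ = 1 (multiplicity 1), λ = 64 (multiplicity 1), λ = 729 (multiplicity 1), λ = 4096 (multiplicity 1)

image of 1: 0
image of x: x
image of x^2: 64x^2 + 18
image of x^3: 729x^3 + 54x
image of x^4: 4096x^4 + 108x^2 + 48
the matrix is upper triangular; its diagonal is (0, 1, 64, 729, 4096)
for a triangular matrix the eigenvalues are the diagonal entries, with algebraic multiplicity their repetition count


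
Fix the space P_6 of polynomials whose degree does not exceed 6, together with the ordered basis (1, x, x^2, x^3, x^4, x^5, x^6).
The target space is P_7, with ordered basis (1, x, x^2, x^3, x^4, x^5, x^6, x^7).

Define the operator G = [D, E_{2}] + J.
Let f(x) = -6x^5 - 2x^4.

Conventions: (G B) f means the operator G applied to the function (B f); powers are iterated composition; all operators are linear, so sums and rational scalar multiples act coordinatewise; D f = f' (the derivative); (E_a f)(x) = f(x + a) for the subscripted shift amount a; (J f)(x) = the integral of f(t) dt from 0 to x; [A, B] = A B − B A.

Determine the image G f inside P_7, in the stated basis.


E_{2} f = -6x^5 - 62x^4 - 256x^3 - 528x^2 - 544x - 224
D E_{2} f = -30x^4 - 248x^3 - 768x^2 - 1056x - 544
D f = -30x^4 - 8x^3
E_{2} D f = -30x^4 - 248x^3 - 768x^2 - 1056x - 544
[D, E_{2}] f = 0
J f = -x^6 - (2/5)x^5
([D, E_{2}] + J) f = -x^6 - (2/5)x^5

the result is g(x) = -x^6 - (2/5)x^5


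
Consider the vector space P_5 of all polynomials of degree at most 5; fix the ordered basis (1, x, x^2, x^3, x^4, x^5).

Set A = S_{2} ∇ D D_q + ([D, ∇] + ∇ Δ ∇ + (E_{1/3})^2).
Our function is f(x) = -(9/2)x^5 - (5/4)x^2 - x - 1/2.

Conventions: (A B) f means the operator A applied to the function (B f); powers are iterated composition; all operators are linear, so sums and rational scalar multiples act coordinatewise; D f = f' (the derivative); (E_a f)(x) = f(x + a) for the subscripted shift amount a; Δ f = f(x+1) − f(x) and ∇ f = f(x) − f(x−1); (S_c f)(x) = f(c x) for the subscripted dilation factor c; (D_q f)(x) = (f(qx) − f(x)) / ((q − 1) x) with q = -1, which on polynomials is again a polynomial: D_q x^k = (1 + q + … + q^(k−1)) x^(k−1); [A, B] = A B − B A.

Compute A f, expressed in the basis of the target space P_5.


g(x) = -(9/2)x^5 - 15x^4 - 20x^3 - (6007/12)x^2 + (3338/9)x - 8387/54

D_q f = -(9/2)x^4 - 1
D D_q f = -18x^3
∇ D D_q f = -54x^2 + 54x - 18
S_{2} ∇ D D_q f = -216x^2 + 108x - 18
∇ f = -(45/2)x^4 + 45x^3 - 45x^2 + 20x - 17/4
D ∇ f = -90x^3 + 135x^2 - 90x + 20
D f = -(45/2)x^4 - (5/2)x - 1
∇ D f = -90x^3 + 135x^2 - 90x + 20
[D, ∇] f = 0
∇ f = -(45/2)x^4 + 45x^3 - 45x^2 + 20x - 17/4
Δ ∇ f = -90x^3 - 45x - 5/2
∇ Δ ∇ f = -270x^2 + 270x - 135
E_{1/3} f = -(9/2)x^5 - (15/2)x^4 - 5x^3 - (35/12)x^2 - (19/9)x - 107/108
E_{1/3} E_{1/3} f = -(9/2)x^5 - 15x^4 - 20x^3 - (175/12)x^2 - (64/9)x - 125/54
([D, ∇] + ∇ Δ ∇ + (E_{1/3})^2) f = -(9/2)x^5 - 15x^4 - 20x^3 - (3415/12)x^2 + (2366/9)x - 7415/54
(S_{2} ∇ D D_q + ([D, ∇] + ∇ Δ ∇ + (E_{1/3})^2)) f = -(9/2)x^5 - 15x^4 - 20x^3 - (6007/12)x^2 + (3338/9)x - 8387/54


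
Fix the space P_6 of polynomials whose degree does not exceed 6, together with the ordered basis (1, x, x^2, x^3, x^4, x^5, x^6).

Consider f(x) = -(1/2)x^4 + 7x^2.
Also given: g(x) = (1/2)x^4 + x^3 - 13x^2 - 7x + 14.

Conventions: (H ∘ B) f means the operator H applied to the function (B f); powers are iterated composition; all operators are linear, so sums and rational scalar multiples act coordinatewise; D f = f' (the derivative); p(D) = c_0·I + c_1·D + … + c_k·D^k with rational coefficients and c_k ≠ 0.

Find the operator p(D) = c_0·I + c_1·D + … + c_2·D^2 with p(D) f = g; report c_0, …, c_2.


c_0 = -1, c_1 = -1/2, c_2 = 1

D^0 f = -(1/2)x^4 + 7x^2
D^1 f = -2x^3 + 14x
D^2 f = -6x^2 + 14
matching coefficients of g against c_0 f + c_1 Df + … from the top degree down determines the c_i
solution: c_0 = -1, c_1 = -1/2, c_2 = 1


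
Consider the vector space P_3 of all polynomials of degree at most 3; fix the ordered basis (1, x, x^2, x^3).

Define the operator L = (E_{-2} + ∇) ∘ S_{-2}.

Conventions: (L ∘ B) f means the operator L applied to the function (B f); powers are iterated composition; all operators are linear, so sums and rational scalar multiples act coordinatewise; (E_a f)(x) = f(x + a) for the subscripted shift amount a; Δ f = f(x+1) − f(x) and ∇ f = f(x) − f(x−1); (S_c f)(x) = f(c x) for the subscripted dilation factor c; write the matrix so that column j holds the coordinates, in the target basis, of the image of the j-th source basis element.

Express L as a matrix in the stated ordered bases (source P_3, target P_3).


image of 1: 1
image of x: -2x + 2
image of x^2: 4x^2 - 8x + 12
image of x^3: -8x^3 + 24x^2 - 72x + 56
each image's coordinates form column j of the matrix

the matrix is [[1, 2, 12, 56]; [0, -2, -8, -72]; [0, 0, 4, 24]; [0, 0, 0, -8]] (rows listed top to bottom)


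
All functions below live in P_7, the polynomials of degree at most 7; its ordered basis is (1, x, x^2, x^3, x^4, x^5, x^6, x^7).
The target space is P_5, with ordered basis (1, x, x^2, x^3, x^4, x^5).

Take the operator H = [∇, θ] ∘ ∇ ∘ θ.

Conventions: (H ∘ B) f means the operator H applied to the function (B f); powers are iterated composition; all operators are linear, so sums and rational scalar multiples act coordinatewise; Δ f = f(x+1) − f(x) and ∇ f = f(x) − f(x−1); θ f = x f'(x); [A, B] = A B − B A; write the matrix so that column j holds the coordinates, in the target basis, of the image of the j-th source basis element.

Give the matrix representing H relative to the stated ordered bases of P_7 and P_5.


image of 1: 0
image of x: 0
image of x^2: 4
image of x^3: 18x - 27
image of x^4: 48x^2 - 144x + 112
image of x^5: 100x^3 - 450x^2 + 700x - 375
image of x^6: 180x^4 - 1080x^3 + 2520x^2 - 2700x + 1116
image of x^7: 294x^5 - 2205x^4 + 6860x^3 - 11025x^2 + 9114x - 3087
each image's coordinates form column j of the matrix

the matrix is [[0, 0, 4, -27, 112, -375, 1116, -3087]; [0, 0, 0, 18, -144, 700, -2700, 9114]; [0, 0, 0, 0, 48, -450, 2520, -11025]; [0, 0, 0, 0, 0, 100, -1080, 6860]; [0, 0, 0, 0, 0, 0, 180, -2205]; [0, 0, 0, 0, 0, 0, 0, 294]] (rows listed top to bottom)


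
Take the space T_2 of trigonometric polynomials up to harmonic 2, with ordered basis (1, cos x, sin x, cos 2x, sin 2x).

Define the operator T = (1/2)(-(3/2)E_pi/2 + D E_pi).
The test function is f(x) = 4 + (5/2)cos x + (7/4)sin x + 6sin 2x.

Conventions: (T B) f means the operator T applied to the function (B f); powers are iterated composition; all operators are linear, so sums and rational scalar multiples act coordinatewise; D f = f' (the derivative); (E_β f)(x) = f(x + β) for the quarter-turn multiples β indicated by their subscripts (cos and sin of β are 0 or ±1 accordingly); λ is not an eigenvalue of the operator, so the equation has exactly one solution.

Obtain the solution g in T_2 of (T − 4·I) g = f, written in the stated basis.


write g with unknown coordinates in the stated basis and equate coefficients in (T − 4·I) g = f
solving from the highest basis element down gives g = -16/19 - (125/281)cos x - (162/281)sin x - (96/185)cos 2x - (312/185)sin 2x
check: T g = 12/19 + (405/562)cos x - (625/1124)sin x - (384/185)cos 2x - (138/185)sin 2x
so T g − 4·g = 4 + (5/2)cos x + (7/4)sin x + 6sin 2x = f ✓

the image equals g(x) = -16/19 - (125/281)cos x - (162/281)sin x - (96/185)cos 2x - (312/185)sin 2x


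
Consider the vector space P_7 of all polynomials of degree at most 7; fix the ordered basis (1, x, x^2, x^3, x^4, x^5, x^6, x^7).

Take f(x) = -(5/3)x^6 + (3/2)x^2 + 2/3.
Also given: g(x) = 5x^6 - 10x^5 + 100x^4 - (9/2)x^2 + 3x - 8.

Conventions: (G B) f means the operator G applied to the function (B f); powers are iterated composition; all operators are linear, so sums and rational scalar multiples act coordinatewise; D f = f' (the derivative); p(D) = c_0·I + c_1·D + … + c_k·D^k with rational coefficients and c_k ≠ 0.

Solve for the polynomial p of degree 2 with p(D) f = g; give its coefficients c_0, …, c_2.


p(D) = -3·I + D − 2·D^2, i.e. c_0 = -3, c_1 = 1, c_2 = -2

D^0 f = -(5/3)x^6 + (3/2)x^2 + 2/3
D^1 f = -10x^5 + 3x
D^2 f = -50x^4 + 3
matching coefficients of g against c_0 f + c_1 Df + … from the top degree down determines the c_i
solution: c_0 = -3, c_1 = 1, c_2 = -2


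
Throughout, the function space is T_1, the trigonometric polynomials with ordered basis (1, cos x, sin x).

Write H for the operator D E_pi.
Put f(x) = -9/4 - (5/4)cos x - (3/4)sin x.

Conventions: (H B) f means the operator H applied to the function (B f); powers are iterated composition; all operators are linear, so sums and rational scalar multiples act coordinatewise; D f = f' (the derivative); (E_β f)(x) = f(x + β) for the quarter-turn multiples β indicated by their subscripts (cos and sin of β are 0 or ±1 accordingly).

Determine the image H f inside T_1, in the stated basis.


E_pi f = -9/4 + (5/4)cos x + (3/4)sin x
D E_pi f = (3/4)cos x - (5/4)sin x

the image equals g(x) = (3/4)cos x - (5/4)sin x


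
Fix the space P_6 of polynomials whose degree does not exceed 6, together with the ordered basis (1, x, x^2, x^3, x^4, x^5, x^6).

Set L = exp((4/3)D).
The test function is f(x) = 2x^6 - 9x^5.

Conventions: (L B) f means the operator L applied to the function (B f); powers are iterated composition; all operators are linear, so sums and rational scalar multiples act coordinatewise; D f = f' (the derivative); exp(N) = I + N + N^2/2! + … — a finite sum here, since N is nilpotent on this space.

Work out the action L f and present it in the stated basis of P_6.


order-1 term: 16x^5 - 60x^4
order-2 term: (160/3)x^4 - 160x^3
order-3 term: (2560/27)x^3 - (640/3)x^2
order-4 term: (2560/27)x^2 - (1280/9)x
order-5 term: (4096/81)x - 1024/27
order-6 term: 8192/729
the series for exp((4/3)D) f terminates at order 6
exp((4/3)D) f = 2x^6 + 7x^5 - (20/3)x^4 - (1760/27)x^3 - (3200/27)x^2 - (7424/81)x - 19456/729

the result is g(x) = 2x^6 + 7x^5 - (20/3)x^4 - (1760/27)x^3 - (3200/27)x^2 - (7424/81)x - 19456/729


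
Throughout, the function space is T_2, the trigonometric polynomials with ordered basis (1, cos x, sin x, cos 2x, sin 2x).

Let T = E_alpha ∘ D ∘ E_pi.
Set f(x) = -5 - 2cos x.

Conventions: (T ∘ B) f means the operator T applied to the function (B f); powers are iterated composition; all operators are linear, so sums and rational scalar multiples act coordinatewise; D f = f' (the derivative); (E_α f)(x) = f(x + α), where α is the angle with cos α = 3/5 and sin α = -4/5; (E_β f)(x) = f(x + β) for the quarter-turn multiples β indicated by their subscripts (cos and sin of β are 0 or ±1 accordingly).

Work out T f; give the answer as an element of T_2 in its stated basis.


g(x) = (8/5)cos x - (6/5)sin x

E_pi f = -5 + 2cos x
D E_pi f = -2sin x
E_alpha D E_pi f = (8/5)cos x - (6/5)sin x


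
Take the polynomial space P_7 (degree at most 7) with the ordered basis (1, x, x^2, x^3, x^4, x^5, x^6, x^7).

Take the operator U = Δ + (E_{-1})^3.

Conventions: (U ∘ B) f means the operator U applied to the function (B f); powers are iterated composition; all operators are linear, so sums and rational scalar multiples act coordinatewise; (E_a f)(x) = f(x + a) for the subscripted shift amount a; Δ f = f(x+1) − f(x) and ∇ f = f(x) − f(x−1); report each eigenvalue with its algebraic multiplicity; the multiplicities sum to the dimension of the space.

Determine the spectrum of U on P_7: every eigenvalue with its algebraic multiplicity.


λ = 1 (multiplicity 8)

image of 1: 1
image of x: x - 2
image of x^2: x^2 - 4x + 10
image of x^3: x^3 - 6x^2 + 30x - 26
image of x^4: x^4 - 8x^3 + 60x^2 - 104x + 82
image of x^5: x^5 - 10x^4 + 100x^3 - 260x^2 + 410x - 242
image of x^6: x^6 - 12x^5 + 150x^4 - 520x^3 + 1230x^2 - 1452x + 730
image of x^7: x^7 - 14x^6 + 210x^5 - 910x^4 + 2870x^3 - 5082x^2 + 5110x - 2186
the matrix is upper triangular; its diagonal is (1, 1, 1, 1, 1, 1, 1, 1)
for a triangular matrix the eigenvalues are the diagonal entries, with algebraic multiplicity their repetition count


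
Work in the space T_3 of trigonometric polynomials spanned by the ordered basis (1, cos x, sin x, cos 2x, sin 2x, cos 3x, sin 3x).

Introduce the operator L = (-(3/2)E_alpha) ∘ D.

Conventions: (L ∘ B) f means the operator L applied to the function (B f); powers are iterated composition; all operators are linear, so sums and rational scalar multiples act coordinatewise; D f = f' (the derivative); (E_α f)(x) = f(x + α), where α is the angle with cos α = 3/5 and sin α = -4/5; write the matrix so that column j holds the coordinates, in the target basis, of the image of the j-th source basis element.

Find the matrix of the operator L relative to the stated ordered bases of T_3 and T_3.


image of 1: 0
image of cos x: -(6/5)cos x + (9/10)sin x
image of sin x: -(9/10)cos x - (6/5)sin x
image of cos 2x: -(72/25)cos 2x - (21/25)sin 2x
image of sin 2x: (21/25)cos 2x - (72/25)sin 2x
image of cos 3x: -(198/125)cos 3x - (1053/250)sin 3x
image of sin 3x: (1053/250)cos 3x - (198/125)sin 3x
each image's coordinates form column j of the matrix

the matrix is [[0, 0, 0, 0, 0, 0, 0]; [0, -6/5, -9/10, 0, 0, 0, 0]; [0, 9/10, -6/5, 0, 0, 0, 0]; [0, 0, 0, -72/25, 21/25, 0, 0]; [0, 0, 0, -21/25, -72/25, 0, 0]; [0, 0, 0, 0, 0, -198/125, 1053/250]; [0, 0, 0, 0, 0, -1053/250, -198/125]] (rows listed top to bottom)


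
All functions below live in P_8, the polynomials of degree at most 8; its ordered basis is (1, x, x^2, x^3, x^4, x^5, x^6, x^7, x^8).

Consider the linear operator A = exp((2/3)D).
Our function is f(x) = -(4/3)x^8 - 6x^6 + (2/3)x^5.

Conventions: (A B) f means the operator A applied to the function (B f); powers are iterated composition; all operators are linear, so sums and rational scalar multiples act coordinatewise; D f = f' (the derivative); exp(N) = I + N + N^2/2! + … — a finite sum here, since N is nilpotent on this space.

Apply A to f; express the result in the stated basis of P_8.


order-1 term: -(64/9)x^7 - 24x^5 + (20/9)x^4
order-2 term: -(448/27)x^6 - 40x^4 + (80/27)x^3
order-3 term: -(1792/81)x^5 - (320/9)x^3 + (160/81)x^2
order-4 term: -(4480/243)x^4 - (160/9)x^2 + (160/243)x
order-5 term: -(7168/729)x^3 - (128/27)x + 64/729
order-6 term: -(7168/2187)x^2 - 128/243
order-7 term: -(4096/6561)x
order-8 term: -1024/19683
the series for exp((2/3)D) f terminates at order 8
exp((2/3)D) f = -(4/3)x^8 - (64/9)x^7 - (610/27)x^6 - (3682/81)x^5 - (13660/243)x^4 - (30928/729)x^3 - (41728/2187)x^2 - (30880/6561)x - 9664/19683

the image equals g(x) = -(4/3)x^8 - (64/9)x^7 - (610/27)x^6 - (3682/81)x^5 - (13660/243)x^4 - (30928/729)x^3 - (41728/2187)x^2 - (30880/6561)x - 9664/19683


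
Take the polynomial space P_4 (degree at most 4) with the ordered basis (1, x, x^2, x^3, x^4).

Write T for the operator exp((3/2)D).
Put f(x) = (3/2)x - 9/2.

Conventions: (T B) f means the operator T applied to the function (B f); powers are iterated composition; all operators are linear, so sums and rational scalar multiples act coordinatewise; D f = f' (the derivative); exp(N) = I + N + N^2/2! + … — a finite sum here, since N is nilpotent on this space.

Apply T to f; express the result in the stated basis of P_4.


order-1 term: 9/4
the series for exp((3/2)D) f terminates at order 1
exp((3/2)D) f = (3/2)x - 9/4

g(x) = (3/2)x - 9/4


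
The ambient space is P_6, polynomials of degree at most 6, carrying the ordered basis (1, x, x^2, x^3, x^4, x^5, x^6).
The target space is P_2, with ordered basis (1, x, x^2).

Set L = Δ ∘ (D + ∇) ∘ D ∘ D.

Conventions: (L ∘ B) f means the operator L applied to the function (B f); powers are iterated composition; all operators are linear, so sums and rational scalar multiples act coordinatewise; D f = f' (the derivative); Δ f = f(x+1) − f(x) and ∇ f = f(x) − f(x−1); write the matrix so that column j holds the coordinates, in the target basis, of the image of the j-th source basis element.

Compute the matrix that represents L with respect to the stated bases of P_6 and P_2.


image of 1: 0
image of x: 0
image of x^2: 0
image of x^3: 0
image of x^4: 48
image of x^5: 240x + 60
image of x^6: 720x^2 + 360x + 180
each image's coordinates form column j of the matrix

the matrix is [[0, 0, 0, 0, 48, 60, 180]; [0, 0, 0, 0, 0, 240, 360]; [0, 0, 0, 0, 0, 0, 720]] (rows listed top to bottom)


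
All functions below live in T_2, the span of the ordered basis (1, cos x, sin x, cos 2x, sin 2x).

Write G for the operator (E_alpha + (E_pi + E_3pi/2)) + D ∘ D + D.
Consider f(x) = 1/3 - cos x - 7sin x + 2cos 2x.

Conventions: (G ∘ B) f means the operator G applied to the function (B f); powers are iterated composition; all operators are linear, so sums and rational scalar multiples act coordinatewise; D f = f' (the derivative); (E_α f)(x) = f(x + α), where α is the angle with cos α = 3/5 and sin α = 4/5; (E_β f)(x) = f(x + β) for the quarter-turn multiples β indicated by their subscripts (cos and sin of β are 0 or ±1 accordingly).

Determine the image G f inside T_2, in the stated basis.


the image equals g(x) = 1 - (21/5)cos x + (53/5)sin x - (214/25)cos 2x - (148/25)sin 2x

E_alpha f = 1/3 - (31/5)cos x - (17/5)sin x - (14/25)cos 2x - (48/25)sin 2x
E_pi f = 1/3 + cos x + 7sin x + 2cos 2x
E_3pi/2 f = 1/3 + 7cos x - sin x - 2cos 2x
(E_pi + E_3pi/2) f = 2/3 + 8cos x + 6sin x
(E_alpha + (E_pi + E_3pi/2)) f = 1 + (9/5)cos x + (13/5)sin x - (14/25)cos 2x - (48/25)sin 2x
D f = -7cos x + sin x - 4sin 2x
D D f = cos x + 7sin x - 8cos 2x
D f = -7cos x + sin x - 4sin 2x
((E_alpha + (E_pi + E_3pi/2)) + D ∘ D + D) f = 1 - (21/5)cos x + (53/5)sin x - (214/25)cos 2x - (148/25)sin 2x


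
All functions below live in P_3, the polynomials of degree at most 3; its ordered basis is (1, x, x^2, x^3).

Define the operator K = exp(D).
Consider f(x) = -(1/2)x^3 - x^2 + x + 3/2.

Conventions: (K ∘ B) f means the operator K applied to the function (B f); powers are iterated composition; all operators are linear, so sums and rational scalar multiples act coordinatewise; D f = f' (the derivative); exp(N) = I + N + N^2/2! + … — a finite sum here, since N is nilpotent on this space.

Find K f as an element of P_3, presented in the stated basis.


order-1 term: -(3/2)x^2 - 2x + 1
order-2 term: -(3/2)x - 1
order-3 term: -1/2
the series for exp(D) f terminates at order 3
exp(D) f = -(1/2)x^3 - (5/2)x^2 - (5/2)x + 1

the image equals g(x) = -(1/2)x^3 - (5/2)x^2 - (5/2)x + 1


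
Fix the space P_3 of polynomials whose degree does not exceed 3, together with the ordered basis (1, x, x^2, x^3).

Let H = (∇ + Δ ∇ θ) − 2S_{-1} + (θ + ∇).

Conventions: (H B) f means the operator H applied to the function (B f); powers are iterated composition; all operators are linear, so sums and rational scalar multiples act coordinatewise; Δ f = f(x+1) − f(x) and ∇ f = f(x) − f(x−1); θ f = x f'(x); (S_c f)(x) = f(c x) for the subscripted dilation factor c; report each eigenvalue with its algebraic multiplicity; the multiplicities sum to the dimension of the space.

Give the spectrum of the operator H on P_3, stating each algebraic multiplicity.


λ = -2 (multiplicity 1), λ = 0 (multiplicity 1), λ = 3 (multiplicity 1), λ = 5 (multiplicity 1)

image of 1: -2
image of x: 3x + 2
image of x^2: 4x + 2
image of x^3: 5x^3 + 6x^2 + 12x + 2
the matrix is upper triangular; its diagonal is (-2, 3, 0, 5)
for a triangular matrix the eigenvalues are the diagonal entries, with algebraic multiplicity their repetition count
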